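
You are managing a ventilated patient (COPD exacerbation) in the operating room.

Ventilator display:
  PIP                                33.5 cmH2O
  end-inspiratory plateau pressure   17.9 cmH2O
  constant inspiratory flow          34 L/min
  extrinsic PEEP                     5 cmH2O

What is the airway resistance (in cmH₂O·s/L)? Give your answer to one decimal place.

Flow: 34 L/min ÷ 60 = 0.5667 L/s.
Raw = (PIP − Pplat) / flow = (33.5 − 17.9) / 0.5667 = 15.6 / 0.5667 = 27.528 cmH2O·s/L.

27.5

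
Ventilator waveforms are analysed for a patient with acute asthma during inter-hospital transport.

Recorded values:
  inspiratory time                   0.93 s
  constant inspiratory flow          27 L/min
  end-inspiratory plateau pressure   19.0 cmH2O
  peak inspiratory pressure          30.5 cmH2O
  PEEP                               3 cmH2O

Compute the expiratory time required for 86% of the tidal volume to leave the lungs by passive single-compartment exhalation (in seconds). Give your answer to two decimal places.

1.31

Flow: 27 L/min ÷ 60 = 0.45 L/s.
Vt = flow × Ti = 0.45 L/s × 0.93 s × 1000 mL/L = 418.5 mL.
R = (PIP − Pplat)/V̇ = (30.5 − 19.0) / 0.45 = 11.5/0.45 = 25.556 cmH2O·s/L.
C = Vt/(Pplat − PEEP) = 418.5 / (19.0 − 3) = 418.5/16.0 = 26.156 mL/cmH2O.
τ = R × C = 25.556 × 0.02616 L/cmH2O = 0.6685 s.
t = −τ·ln(1 − 0.86) = −0.6685·ln(0.14) = 1.314 s.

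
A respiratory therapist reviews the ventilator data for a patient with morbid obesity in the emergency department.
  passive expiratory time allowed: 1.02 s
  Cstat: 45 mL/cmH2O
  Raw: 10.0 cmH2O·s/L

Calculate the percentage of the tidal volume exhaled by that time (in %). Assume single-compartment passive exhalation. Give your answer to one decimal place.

τ = R × C = 10.0 × 45 mL/cmH2O = 10.0 × 0.045 L/cmH2O = 0.45 s.
Passive exhalation: V(t)/V₀ = e^(−t/τ) = e^(−1.02/0.45) = 0.1037.
Fraction exhaled = 1 − 0.1037 = 0.8963 → 89.63%.

89.6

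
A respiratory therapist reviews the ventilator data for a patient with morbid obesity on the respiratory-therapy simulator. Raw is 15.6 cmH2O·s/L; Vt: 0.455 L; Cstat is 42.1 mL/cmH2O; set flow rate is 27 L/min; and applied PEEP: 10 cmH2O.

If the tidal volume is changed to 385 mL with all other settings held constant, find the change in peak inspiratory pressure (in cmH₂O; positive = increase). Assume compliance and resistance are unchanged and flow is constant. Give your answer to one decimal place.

-1.7

PIP = Vt/C + R·V̇ + PEEP (constant-flow equation of motion).
Only the elastic term changes: ΔPIP = ΔVt / C = (385 − 455) / 42.1 = -1.663 cmH2O.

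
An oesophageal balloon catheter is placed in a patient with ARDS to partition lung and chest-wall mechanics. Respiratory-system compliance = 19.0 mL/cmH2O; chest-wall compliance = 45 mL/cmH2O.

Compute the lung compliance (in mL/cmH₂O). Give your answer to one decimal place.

1/CL = 1/Crs − 1/Ccw.
1/CL = 1/19.0 − 1/45 = 0.03041.
CL = 32.884 mL/cmH2O.

32.9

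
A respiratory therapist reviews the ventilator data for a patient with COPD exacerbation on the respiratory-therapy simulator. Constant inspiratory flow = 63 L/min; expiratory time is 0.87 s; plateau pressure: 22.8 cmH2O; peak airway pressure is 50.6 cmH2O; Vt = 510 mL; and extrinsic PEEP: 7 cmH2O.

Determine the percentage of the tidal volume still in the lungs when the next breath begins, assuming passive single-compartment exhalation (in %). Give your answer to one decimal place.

36.1

Flow: 63 L/min ÷ 60 = 1.05 L/s.
R = (PIP − Pplat)/V̇ = (50.6 − 22.8) / 1.05 = 27.8/1.05 = 26.476 cmH2O·s/L.
C = Vt/(Pplat − PEEP) = 510.0 / (22.8 − 7) = 510.0/15.8 = 32.278 mL/cmH2O.
τ = R × C = 26.476 × 0.03228 L/cmH2O = 0.8546 s.
Fraction remaining at end-expiration = e^(−Te/τ) = e^(−0.87/0.8546) = 0.3613 → 36.13%.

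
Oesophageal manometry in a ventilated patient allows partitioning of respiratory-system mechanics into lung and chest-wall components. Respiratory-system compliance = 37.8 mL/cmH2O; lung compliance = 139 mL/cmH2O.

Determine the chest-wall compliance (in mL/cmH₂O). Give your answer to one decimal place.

1/Ccw = 1/Crs − 1/CL.
1/Ccw = 1/37.8 − 1/139 = 0.01926.
Ccw = 51.921 mL/cmH2O.

51.9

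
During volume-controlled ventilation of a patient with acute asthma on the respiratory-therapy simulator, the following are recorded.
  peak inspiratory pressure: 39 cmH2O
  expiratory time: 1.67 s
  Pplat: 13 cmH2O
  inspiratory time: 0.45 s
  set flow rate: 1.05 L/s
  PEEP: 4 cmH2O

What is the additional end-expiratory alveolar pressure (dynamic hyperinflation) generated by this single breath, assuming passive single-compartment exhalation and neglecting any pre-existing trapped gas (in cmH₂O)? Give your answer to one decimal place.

Vt = flow × Ti = 1.05 L/s × 0.45 s × 1000 mL/L = 472.5 mL.
R = (PIP − Pplat)/V̇ = (39 − 13) / 1.05 = 26.0/1.05 = 24.762 cmH2O·s/L.
C = Vt/(Pplat − PEEP) = 472.5 / (13 − 4) = 472.5/9.0 = 52.5 mL/cmH2O.
τ = R × C = 24.762 × 0.0525 L/cmH2O = 1.3 s.
Fraction remaining = e^(−Te/τ) = e^(−1.67/1.3) = 0.2768; trapped volume = 472.5 × 0.2768 = 130.79 mL.
Additional alveolar pressure from trapping ≈ V_trapped / C = 130.79 / 52.5 = 2.491 cmH2O.

2.5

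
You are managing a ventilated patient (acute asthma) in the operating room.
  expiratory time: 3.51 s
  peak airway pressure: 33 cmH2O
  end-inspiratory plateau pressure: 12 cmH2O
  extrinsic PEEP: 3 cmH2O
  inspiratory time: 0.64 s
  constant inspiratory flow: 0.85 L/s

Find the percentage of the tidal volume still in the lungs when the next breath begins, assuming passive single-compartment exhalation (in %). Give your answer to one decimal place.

9.5

Vt = flow × Ti = 0.85 L/s × 0.64 s × 1000 mL/L = 544.0 mL.
R = (PIP − Pplat)/V̇ = (33 − 12) / 0.85 = 21.0/0.85 = 24.706 cmH2O·s/L.
C = Vt/(Pplat − PEEP) = 544.0 / (12 − 3) = 544.0/9.0 = 60.444 mL/cmH2O.
τ = R × C = 24.706 × 0.06044 L/cmH2O = 1.493 s.
Fraction remaining at end-expiration = e^(−Te/τ) = e^(−3.51/1.493) = 0.09528 → 9.528%.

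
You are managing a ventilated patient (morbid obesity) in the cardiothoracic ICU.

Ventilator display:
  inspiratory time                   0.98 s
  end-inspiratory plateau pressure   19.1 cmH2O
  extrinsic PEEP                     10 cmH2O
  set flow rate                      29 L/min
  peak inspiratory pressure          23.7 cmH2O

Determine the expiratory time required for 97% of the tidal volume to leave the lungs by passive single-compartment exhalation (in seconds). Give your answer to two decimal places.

Flow: 29 L/min ÷ 60 = 0.4833 L/s.
Vt = flow × Ti = 0.4833 L/s × 0.98 s × 1000 mL/L = 473.63 mL.
R = (PIP − Pplat)/V̇ = (23.7 − 19.1) / 0.4833 = 4.6/0.4833 = 9.518 cmH2O·s/L.
C = Vt/(Pplat − PEEP) = 473.63 / (19.1 − 10) = 473.63/9.1 = 52.047 mL/cmH2O.
τ = R × C = 9.518 × 0.05205 L/cmH2O = 0.4954 s.
t = −τ·ln(1 − 0.97) = −0.4954·ln(0.03) = 1.737 s.

1.74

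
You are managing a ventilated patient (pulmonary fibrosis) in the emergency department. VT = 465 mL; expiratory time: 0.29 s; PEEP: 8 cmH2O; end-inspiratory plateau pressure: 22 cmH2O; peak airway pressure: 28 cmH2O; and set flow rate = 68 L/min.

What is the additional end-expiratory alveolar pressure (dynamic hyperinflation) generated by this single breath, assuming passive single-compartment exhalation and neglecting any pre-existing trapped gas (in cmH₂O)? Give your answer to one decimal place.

Flow: 68 L/min ÷ 60 = 1.1333 L/s.
R = (PIP − Pplat)/V̇ = (28 − 22) / 1.1333 = 6.0/1.1333 = 5.294 cmH2O·s/L.
C = Vt/(Pplat − PEEP) = 465.0 / (22 − 8) = 465.0/14.0 = 33.214 mL/cmH2O.
τ = R × C = 5.294 × 0.03321 L/cmH2O = 0.1758 s.
Fraction remaining = e^(−Te/τ) = e^(−0.29/0.1758) = 0.1921; trapped volume = 465.0 × 0.1921 = 89.327 mL.
Additional alveolar pressure from trapping ≈ V_trapped / C = 89.327 / 33.214 = 2.689 cmH2O.

2.7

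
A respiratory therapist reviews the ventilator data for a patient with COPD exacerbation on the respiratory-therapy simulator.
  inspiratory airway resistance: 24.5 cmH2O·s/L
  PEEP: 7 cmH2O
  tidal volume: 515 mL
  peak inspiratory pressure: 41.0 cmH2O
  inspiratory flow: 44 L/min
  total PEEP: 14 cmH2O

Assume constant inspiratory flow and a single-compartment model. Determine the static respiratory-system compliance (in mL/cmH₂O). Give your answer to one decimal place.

Flow: 44 L/min ÷ 60 = 0.7333 L/s.
Total PEEP = 14 cmH2O (set 7 + intrinsic 7); this is the baseline alveolar pressure.
Equation of motion (constant flow): PIP = Vt/C + R·V̇ + PEEP.
Vt/C = PIP − R·V̇ − PEEP = 41.0 − 24.5×0.7333 − 14 = 41.0 − 17.966 − 14 = 9.034 cmH2O.
C = Vt / 9.034 = 515 / 9.034 = 57.007 mL/cmH2O.

57.0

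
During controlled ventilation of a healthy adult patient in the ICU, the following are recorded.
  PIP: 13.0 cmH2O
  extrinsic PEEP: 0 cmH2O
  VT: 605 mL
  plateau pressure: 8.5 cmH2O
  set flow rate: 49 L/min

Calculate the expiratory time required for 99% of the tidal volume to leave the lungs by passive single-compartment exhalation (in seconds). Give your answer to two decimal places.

1.81

Flow: 49 L/min ÷ 60 = 0.8167 L/s.
R = (PIP − Pplat)/V̇ = (13.0 − 8.5) / 0.8167 = 4.5/0.8167 = 5.51 cmH2O·s/L.
C = Vt/(Pplat − PEEP) = 605.0 / (8.5 − 0) = 605.0/8.5 = 71.176 mL/cmH2O.
τ = R × C = 5.51 × 0.07118 L/cmH2O = 0.3922 s.
t = −τ·ln(1 − 0.99) = −0.3922·ln(0.01) = 1.806 s.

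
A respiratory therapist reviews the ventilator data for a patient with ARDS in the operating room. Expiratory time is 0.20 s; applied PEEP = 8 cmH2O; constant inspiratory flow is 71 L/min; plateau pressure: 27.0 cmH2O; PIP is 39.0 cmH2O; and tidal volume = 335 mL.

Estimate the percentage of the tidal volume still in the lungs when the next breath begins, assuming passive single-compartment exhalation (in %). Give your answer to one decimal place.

32.7

Flow: 71 L/min ÷ 60 = 1.1833 L/s.
R = (PIP − Pplat)/V̇ = (39.0 − 27.0) / 1.1833 = 12.0/1.1833 = 10.141 cmH2O·s/L.
C = Vt/(Pplat − PEEP) = 335.0 / (27.0 − 8) = 335.0/19.0 = 17.632 mL/cmH2O.
τ = R × C = 10.141 × 0.01763 L/cmH2O = 0.1788 s.
Fraction remaining at end-expiration = e^(−Te/τ) = e^(−0.20/0.1788) = 0.3267 → 32.67%.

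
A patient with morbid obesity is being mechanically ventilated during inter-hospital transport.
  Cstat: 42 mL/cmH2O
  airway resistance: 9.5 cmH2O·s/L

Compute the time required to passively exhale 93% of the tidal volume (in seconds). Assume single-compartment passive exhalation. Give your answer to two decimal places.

1.06

τ = R × C = 9.5 × 42 mL/cmH2O = 9.5 × 0.042 L/cmH2O = 0.399 s.
Exhaled fraction f = 1 − e^(−t/τ) → t = −τ·ln(1 − f) = −0.399·ln(0.07) = 1.061 s.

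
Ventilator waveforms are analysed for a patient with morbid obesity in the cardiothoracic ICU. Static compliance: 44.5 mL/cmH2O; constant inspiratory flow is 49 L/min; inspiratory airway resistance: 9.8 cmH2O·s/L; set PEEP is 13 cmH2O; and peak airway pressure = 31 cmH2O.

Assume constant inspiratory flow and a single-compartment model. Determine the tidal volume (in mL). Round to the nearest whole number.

Flow: 49 L/min ÷ 60 = 0.8167 L/s.
Equation of motion (constant flow): PIP = Vt/C + R·V̇ + PEEP.
Vt/C = PIP − R·V̇ − PEEP = 31 − 8.004 − 13 = 9.996 cmH2O.
Vt = C × 9.996 = 44.5 × 9.996 = 444.82 mL.

445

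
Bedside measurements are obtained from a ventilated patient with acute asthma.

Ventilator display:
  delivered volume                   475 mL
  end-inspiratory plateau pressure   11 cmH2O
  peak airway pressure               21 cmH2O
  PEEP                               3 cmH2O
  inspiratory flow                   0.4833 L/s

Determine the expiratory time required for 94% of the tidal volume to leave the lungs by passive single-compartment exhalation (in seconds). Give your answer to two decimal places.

3.46

R = (PIP − Pplat)/V̇ = (21 − 11) / 0.4833 = 10.0/0.4833 = 20.691 cmH2O·s/L.
C = Vt/(Pplat − PEEP) = 475.0 / (11 − 3) = 475.0/8.0 = 59.375 mL/cmH2O.
τ = R × C = 20.691 × 0.05938 L/cmH2O = 1.229 s.
t = −τ·ln(1 − 0.94) = −1.229·ln(0.06) = 3.458 s.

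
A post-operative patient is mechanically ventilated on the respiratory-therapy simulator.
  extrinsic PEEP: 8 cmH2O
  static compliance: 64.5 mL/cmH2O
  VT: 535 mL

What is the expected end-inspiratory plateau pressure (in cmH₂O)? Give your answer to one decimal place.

Pplat = PEEP + Vt / Cstat = 8 + 535 / 64.5 = 8 + 8.295 = 16.295 cmH2O.

16.3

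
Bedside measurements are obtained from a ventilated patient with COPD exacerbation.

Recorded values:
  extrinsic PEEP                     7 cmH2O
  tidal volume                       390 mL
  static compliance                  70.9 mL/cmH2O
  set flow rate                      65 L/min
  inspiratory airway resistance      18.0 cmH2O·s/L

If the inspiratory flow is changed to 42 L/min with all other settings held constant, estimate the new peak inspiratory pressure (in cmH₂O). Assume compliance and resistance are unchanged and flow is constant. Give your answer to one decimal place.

25.1

Flow: 65 L/min ÷ 60 = 1.0833 L/s.
New flow: 42 L/min ÷ 60 = 0.7 L/s.
PIP = Vt/C + R·V̇ + PEEP (constant-flow equation of motion).
Only the resistive term changes: ΔPIP = R × ΔV̇ = 18.0 × (0.7 − 1.0833) = 18.0 × -0.3833 = -6.899 cmH2O.
Original PIP = 390/70.9 + 18.0×1.0833 + 7 = 32.0 cmH2O; new PIP = 32.0 + (-6.899) = 25.101 cmH2O.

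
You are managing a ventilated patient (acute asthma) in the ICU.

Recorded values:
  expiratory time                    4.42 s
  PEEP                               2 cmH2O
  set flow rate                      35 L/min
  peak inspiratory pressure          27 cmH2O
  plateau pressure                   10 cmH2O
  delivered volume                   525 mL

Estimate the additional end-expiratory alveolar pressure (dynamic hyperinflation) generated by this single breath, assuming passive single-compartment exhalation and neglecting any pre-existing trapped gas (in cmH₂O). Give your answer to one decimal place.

0.8

Flow: 35 L/min ÷ 60 = 0.5833 L/s.
R = (PIP − Pplat)/V̇ = (27 − 10) / 0.5833 = 17.0/0.5833 = 29.145 cmH2O·s/L.
C = Vt/(Pplat − PEEP) = 525.0 / (10 − 2) = 525.0/8.0 = 65.625 mL/cmH2O.
τ = R × C = 29.145 × 0.06563 L/cmH2O = 1.913 s.
Fraction remaining = e^(−Te/τ) = e^(−4.42/1.913) = 0.09921; trapped volume = 525.0 × 0.09921 = 52.085 mL.
Additional alveolar pressure from trapping ≈ V_trapped / C = 52.085 / 65.625 = 0.7937 cmH2O.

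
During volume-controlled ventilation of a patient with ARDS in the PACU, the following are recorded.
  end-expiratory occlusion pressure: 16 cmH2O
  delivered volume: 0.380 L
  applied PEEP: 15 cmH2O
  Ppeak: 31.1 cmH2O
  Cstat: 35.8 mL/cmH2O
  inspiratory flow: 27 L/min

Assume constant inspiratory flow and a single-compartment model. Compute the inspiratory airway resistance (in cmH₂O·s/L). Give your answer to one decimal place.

Flow: 27 L/min ÷ 60 = 0.45 L/s.
Total PEEP = 16 cmH2O (set 15 + intrinsic 1); this is the baseline alveolar pressure.
Equation of motion (constant flow): PIP = Vt/C + R·V̇ + PEEP.
R·V̇ = PIP − Vt/C − PEEP = 31.1 − 380/35.8 − 16 = 31.1 − 10.615 − 16 = 4.485 cmH2O.
R = 4.485 / 0.45 = 9.967 cmH2O·s/L.

10.0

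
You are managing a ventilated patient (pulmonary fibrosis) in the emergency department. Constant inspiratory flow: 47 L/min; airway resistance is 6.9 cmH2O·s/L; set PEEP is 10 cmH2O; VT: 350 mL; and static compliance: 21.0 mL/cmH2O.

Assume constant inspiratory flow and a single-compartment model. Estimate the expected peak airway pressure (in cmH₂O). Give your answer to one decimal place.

Flow: 47 L/min ÷ 60 = 0.7833 L/s.
Equation of motion (constant flow): PIP = Vt/C + R·V̇ + PEEP.
PIP = 350/21.0 + 6.9×0.7833 + 10 = 16.667 + 5.405 + 10 = 32.072 cmH2O.

32.1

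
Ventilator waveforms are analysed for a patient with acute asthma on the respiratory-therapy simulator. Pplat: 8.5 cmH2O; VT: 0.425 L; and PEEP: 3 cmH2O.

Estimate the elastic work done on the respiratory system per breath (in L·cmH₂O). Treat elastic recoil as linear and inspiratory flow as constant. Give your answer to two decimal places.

1.17

Elastic work ≈ ½ × (Pplat − PEEP) × Vt = 0.5 × (8.5 − 3) × 0.425 L = 0.5 × 5.5 × 0.425 = 1.169 L·cmH2O.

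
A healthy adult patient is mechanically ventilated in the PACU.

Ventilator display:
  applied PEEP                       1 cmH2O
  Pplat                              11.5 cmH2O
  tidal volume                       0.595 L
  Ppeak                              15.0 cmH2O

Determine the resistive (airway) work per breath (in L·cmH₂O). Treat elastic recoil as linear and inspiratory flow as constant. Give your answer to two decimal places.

2.08

With constant inspiratory flow the resistive pressure is constant at PIP − Pplat = 15.0 − 11.5 = 3.5 cmH2O, so resistive work = 3.5 × 0.595 = 2.083 L·cmH2O.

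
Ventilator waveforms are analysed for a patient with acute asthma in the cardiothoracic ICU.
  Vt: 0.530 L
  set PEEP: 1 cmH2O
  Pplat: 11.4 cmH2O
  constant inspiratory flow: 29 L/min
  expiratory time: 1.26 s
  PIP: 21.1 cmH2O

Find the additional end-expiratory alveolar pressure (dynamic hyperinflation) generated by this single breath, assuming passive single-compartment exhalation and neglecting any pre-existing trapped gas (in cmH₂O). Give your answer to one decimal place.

Flow: 29 L/min ÷ 60 = 0.4833 L/s.
R = (PIP − Pplat)/V̇ = (21.1 − 11.4) / 0.4833 = 9.7/0.4833 = 20.07 cmH2O·s/L.
C = Vt/(Pplat − PEEP) = 530.0 / (11.4 − 1) = 530.0/10.4 = 50.962 mL/cmH2O.
τ = R × C = 20.07 × 0.05096 L/cmH2O = 1.023 s.
Fraction remaining = e^(−Te/τ) = e^(−1.26/1.023) = 0.2918; trapped volume = 530.0 × 0.2918 = 154.65 mL.
Additional alveolar pressure from trapping ≈ V_trapped / C = 154.65 / 50.962 = 3.035 cmH2O.

3.0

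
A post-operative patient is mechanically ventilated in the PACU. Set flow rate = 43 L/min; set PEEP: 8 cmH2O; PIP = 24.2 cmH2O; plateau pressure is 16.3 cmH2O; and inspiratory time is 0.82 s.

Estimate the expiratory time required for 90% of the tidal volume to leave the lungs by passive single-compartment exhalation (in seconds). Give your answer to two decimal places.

Flow: 43 L/min ÷ 60 = 0.7167 L/s.
Vt = flow × Ti = 0.7167 L/s × 0.82 s × 1000 mL/L = 587.69 mL.
R = (PIP − Pplat)/V̇ = (24.2 − 16.3) / 0.7167 = 7.9/0.7167 = 11.023 cmH2O·s/L.
C = Vt/(Pplat − PEEP) = 587.69 / (16.3 − 8) = 587.69/8.3 = 70.806 mL/cmH2O.
τ = R × C = 11.023 × 0.07081 L/cmH2O = 0.7805 s.
t = −τ·ln(1 − 0.90) = −0.7805·ln(0.1) = 1.797 s.

1.80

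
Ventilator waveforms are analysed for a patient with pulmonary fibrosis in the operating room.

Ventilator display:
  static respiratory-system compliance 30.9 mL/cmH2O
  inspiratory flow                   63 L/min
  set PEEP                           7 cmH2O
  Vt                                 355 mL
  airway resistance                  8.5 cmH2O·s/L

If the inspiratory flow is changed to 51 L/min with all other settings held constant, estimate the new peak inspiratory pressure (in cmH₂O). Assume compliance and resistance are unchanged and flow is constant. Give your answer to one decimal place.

Flow: 63 L/min ÷ 60 = 1.05 L/s.
New flow: 51 L/min ÷ 60 = 0.85 L/s.
PIP = Vt/C + R·V̇ + PEEP (constant-flow equation of motion).
Only the resistive term changes: ΔPIP = R × ΔV̇ = 8.5 × (0.85 − 1.05) = 8.5 × -0.2 = -1.7 cmH2O.
Original PIP = 355/30.9 + 8.5×1.05 + 7 = 27.414 cmH2O; new PIP = 27.414 + (-1.7) = 25.714 cmH2O.

25.7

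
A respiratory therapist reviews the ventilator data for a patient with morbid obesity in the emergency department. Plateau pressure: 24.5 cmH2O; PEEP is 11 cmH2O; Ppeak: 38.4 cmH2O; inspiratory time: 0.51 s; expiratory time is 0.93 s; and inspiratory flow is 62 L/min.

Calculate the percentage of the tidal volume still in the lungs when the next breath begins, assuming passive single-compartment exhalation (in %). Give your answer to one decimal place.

Flow: 62 L/min ÷ 60 = 1.0333 L/s.
Vt = flow × Ti = 1.0333 L/s × 0.51 s × 1000 mL/L = 526.98 mL.
R = (PIP − Pplat)/V̇ = (38.4 − 24.5) / 1.0333 = 13.9/1.0333 = 13.452 cmH2O·s/L.
C = Vt/(Pplat − PEEP) = 526.98 / (24.5 − 11) = 526.98/13.5 = 39.036 mL/cmH2O.
τ = R × C = 13.452 × 0.03904 L/cmH2O = 0.5252 s.
Fraction remaining at end-expiration = e^(−Te/τ) = e^(−0.93/0.5252) = 0.1702 → 17.02%.

17.0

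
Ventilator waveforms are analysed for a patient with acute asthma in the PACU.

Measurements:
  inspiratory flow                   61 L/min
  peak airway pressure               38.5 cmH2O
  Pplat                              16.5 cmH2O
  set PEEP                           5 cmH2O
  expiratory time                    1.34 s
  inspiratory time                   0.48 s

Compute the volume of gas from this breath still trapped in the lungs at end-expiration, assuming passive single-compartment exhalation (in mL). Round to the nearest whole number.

113

Flow: 61 L/min ÷ 60 = 1.0167 L/s.
Vt = flow × Ti = 1.0167 L/s × 0.48 s × 1000 mL/L = 488.02 mL.
R = (PIP − Pplat)/V̇ = (38.5 − 16.5) / 1.0167 = 22.0/1.0167 = 21.639 cmH2O·s/L.
C = Vt/(Pplat − PEEP) = 488.02 / (16.5 − 5) = 488.02/11.5 = 42.437 mL/cmH2O.
τ = R × C = 21.639 × 0.04244 L/cmH2O = 0.9184 s.
Fraction remaining = e^(−Te/τ) = e^(−1.34/0.9184) = 0.2325.
Trapped volume = 488.02 × 0.2325 = 113.46 mL.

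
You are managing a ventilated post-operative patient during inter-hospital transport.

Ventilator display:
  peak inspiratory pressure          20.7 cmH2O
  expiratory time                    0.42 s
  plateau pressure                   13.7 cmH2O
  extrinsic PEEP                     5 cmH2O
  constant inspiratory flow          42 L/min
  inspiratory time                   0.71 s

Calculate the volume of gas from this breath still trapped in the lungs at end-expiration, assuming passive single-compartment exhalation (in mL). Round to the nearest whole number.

238

Flow: 42 L/min ÷ 60 = 0.7 L/s.
Vt = flow × Ti = 0.7 L/s × 0.71 s × 1000 mL/L = 497.0 mL.
R = (PIP − Pplat)/V̇ = (20.7 − 13.7) / 0.7 = 7.0/0.7 = 10.0 cmH2O·s/L.
C = Vt/(Pplat − PEEP) = 497.0 / (13.7 − 5) = 497.0/8.7 = 57.126 mL/cmH2O.
τ = R × C = 10.0 × 0.05713 L/cmH2O = 0.5713 s.
Fraction remaining = e^(−Te/τ) = e^(−0.42/0.5713) = 0.4794.
Trapped volume = 497.0 × 0.4794 = 238.26 mL.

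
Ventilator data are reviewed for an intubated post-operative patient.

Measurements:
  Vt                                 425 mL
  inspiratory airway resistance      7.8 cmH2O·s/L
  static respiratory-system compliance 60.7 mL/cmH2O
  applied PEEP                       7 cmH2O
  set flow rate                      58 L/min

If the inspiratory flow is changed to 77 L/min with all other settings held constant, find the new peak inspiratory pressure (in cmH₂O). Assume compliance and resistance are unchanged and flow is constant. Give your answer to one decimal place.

Flow: 58 L/min ÷ 60 = 0.9667 L/s.
New flow: 77 L/min ÷ 60 = 1.2833 L/s.
PIP = Vt/C + R·V̇ + PEEP (constant-flow equation of motion).
Only the resistive term changes: ΔPIP = R × ΔV̇ = 7.8 × (1.2833 − 0.9667) = 7.8 × 0.3166 = 2.469 cmH2O.
Original PIP = 425/60.7 + 7.8×0.9667 + 7 = 21.542 cmH2O; new PIP = 21.542 + (2.469) = 24.011 cmH2O.

24.0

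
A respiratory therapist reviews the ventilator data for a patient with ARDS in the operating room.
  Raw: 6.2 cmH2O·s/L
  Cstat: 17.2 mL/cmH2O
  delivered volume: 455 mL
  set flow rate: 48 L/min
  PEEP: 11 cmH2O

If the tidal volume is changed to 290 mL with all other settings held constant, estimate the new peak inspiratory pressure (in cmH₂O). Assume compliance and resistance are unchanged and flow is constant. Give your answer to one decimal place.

32.8

Flow: 48 L/min ÷ 60 = 0.8 L/s.
PIP = Vt/C + R·V̇ + PEEP (constant-flow equation of motion).
Only the elastic term changes: ΔPIP = ΔVt / C = (290 − 455) / 17.2 = -9.593 cmH2O.
Original PIP = 455/17.2 + 6.2×0.8 + 11 = 42.413 cmH2O; new PIP = 42.413 + (-9.593) = 32.82 cmH2O.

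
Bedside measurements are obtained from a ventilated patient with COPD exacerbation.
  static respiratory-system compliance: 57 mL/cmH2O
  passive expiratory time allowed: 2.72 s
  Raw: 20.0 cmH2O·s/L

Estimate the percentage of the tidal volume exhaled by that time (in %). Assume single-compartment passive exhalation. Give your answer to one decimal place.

τ = R × C = 20.0 × 57 mL/cmH2O = 20.0 × 0.057 L/cmH2O = 1.14 s.
Passive exhalation: V(t)/V₀ = e^(−t/τ) = e^(−2.72/1.14) = 0.092.
Fraction exhaled = 1 − 0.092 = 0.908 → 90.8%.

90.8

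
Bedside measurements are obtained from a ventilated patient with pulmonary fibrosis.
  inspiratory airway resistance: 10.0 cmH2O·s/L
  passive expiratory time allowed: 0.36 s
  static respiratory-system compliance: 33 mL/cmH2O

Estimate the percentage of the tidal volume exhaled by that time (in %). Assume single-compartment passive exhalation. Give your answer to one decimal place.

τ = R × C = 10.0 × 33 mL/cmH2O = 10.0 × 0.033 L/cmH2O = 0.33 s.
Passive exhalation: V(t)/V₀ = e^(−t/τ) = e^(−0.36/0.33) = 0.3359.
Fraction exhaled = 1 − 0.3359 = 0.6641 → 66.41%.

66.4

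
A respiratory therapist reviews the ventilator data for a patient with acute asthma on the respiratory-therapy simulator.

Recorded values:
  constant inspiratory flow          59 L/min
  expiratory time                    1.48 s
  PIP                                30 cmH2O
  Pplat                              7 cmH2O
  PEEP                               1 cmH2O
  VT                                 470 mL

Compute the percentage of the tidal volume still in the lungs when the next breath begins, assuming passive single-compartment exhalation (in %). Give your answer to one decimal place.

44.6

Flow: 59 L/min ÷ 60 = 0.9833 L/s.
R = (PIP − Pplat)/V̇ = (30 − 7) / 0.9833 = 23.0/0.9833 = 23.391 cmH2O·s/L.
C = Vt/(Pplat − PEEP) = 470.0 / (7 − 1) = 470.0/6.0 = 78.333 mL/cmH2O.
τ = R × C = 23.391 × 0.07833 L/cmH2O = 1.832 s.
Fraction remaining at end-expiration = e^(−Te/τ) = e^(−1.48/1.832) = 0.4458 → 44.58%.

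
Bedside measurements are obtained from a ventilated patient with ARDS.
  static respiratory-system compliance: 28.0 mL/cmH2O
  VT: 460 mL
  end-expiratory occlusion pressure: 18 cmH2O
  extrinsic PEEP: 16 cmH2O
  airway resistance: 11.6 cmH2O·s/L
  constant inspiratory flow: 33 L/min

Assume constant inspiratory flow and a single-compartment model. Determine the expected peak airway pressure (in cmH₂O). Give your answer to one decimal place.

Flow: 33 L/min ÷ 60 = 0.55 L/s.
Total PEEP = 18 cmH2O (set 16 + intrinsic 2); this is the baseline alveolar pressure.
Equation of motion (constant flow): PIP = Vt/C + R·V̇ + PEEP.
PIP = 460/28.0 + 11.6×0.55 + 18 = 16.429 + 6.38 + 18 = 40.809 cmH2O.

40.8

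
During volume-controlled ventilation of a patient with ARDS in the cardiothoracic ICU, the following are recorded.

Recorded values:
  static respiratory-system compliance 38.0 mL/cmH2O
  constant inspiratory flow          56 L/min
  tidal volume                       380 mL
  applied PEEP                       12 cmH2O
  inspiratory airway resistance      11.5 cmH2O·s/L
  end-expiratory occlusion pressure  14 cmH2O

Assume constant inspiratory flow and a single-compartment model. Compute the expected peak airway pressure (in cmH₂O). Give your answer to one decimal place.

Flow: 56 L/min ÷ 60 = 0.9333 L/s.
Total PEEP = 14 cmH2O (set 12 + intrinsic 2); this is the baseline alveolar pressure.
Equation of motion (constant flow): PIP = Vt/C + R·V̇ + PEEP.
PIP = 380/38.0 + 11.5×0.9333 + 14 = 10.0 + 10.733 + 14 = 34.733 cmH2O.

34.7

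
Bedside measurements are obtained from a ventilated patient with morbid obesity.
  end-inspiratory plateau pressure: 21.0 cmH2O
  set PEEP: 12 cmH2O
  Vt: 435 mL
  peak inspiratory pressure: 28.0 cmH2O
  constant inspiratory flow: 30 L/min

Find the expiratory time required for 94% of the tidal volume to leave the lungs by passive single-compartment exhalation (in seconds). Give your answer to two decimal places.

Flow: 30 L/min ÷ 60 = 0.5 L/s.
R = (PIP − Pplat)/V̇ = (28.0 − 21.0) / 0.5 = 7.0/0.5 = 14.0 cmH2O·s/L.
C = Vt/(Pplat − PEEP) = 435.0 / (21.0 − 12) = 435.0/9.0 = 48.333 mL/cmH2O.
τ = R × C = 14.0 × 0.04833 L/cmH2O = 0.6766 s.
t = −τ·ln(1 − 0.94) = −0.6766·ln(0.06) = 1.904 s.

1.90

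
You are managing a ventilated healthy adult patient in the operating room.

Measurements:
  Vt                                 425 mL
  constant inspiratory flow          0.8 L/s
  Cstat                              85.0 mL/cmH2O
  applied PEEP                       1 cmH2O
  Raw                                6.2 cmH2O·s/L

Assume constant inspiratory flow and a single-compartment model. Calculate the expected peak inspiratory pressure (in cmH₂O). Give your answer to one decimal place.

Equation of motion (constant flow): PIP = Vt/C + R·V̇ + PEEP.
PIP = 425/85.0 + 6.2×0.8 + 1 = 5.0 + 4.96 + 1 = 10.96 cmH2O.

11.0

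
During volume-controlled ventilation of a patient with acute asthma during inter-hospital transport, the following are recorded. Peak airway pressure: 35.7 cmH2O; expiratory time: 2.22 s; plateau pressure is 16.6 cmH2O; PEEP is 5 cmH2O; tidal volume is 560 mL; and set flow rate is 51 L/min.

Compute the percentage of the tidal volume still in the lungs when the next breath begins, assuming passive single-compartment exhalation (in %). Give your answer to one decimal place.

12.9

Flow: 51 L/min ÷ 60 = 0.85 L/s.
R = (PIP − Pplat)/V̇ = (35.7 − 16.6) / 0.85 = 19.1/0.85 = 22.471 cmH2O·s/L.
C = Vt/(Pplat − PEEP) = 560.0 / (16.6 − 5) = 560.0/11.6 = 48.276 mL/cmH2O.
τ = R × C = 22.471 × 0.04828 L/cmH2O = 1.085 s.
Fraction remaining at end-expiration = e^(−Te/τ) = e^(−2.22/1.085) = 0.1292 → 12.92%.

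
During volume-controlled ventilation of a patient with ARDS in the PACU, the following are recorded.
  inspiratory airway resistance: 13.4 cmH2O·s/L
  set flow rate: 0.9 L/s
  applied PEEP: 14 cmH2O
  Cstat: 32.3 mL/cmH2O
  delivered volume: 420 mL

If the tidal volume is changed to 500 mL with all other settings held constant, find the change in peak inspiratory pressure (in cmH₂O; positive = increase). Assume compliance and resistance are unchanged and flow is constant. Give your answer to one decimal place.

2.5

PIP = Vt/C + R·V̇ + PEEP (constant-flow equation of motion).
Only the elastic term changes: ΔPIP = ΔVt / C = (500 − 420) / 32.3 = 2.477 cmH2O.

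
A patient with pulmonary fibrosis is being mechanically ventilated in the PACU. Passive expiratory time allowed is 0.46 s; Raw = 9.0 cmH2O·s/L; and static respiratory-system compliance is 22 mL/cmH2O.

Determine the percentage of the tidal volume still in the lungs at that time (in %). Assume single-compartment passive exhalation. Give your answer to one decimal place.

9.8

τ = R × C = 9.0 × 22 mL/cmH2O = 9.0 × 0.022 L/cmH2O = 0.198 s.
Passive exhalation: V(t)/V₀ = e^(−t/τ) = e^(−0.46/0.198) = 0.09796.
Fraction remaining = 0.09796 → 9.796%.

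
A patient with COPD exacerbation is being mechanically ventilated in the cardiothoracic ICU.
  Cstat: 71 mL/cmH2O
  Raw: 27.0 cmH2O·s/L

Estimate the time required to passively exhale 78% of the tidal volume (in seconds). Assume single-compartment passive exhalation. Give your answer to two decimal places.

2.90

τ = R × C = 27.0 × 71 mL/cmH2O = 27.0 × 0.071 L/cmH2O = 1.917 s.
Exhaled fraction f = 1 − e^(−t/τ) → t = −τ·ln(1 − f) = −1.917·ln(0.22) = 2.903 s.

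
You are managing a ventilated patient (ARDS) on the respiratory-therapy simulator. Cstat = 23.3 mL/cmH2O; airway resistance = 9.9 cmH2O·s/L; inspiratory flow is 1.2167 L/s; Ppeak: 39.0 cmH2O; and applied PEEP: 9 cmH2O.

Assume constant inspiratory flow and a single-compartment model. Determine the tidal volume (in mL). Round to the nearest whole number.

418

Equation of motion (constant flow): PIP = Vt/C + R·V̇ + PEEP.
Vt/C = PIP − R·V̇ − PEEP = 39.0 − 12.045 − 9 = 17.955 cmH2O.
Vt = C × 17.955 = 23.3 × 17.955 = 418.35 mL.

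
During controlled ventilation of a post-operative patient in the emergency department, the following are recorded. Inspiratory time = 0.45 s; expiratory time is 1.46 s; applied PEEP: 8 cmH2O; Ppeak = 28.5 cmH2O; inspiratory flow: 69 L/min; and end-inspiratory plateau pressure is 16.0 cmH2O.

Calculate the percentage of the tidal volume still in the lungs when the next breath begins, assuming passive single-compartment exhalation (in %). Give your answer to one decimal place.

Flow: 69 L/min ÷ 60 = 1.15 L/s.
Vt = flow × Ti = 1.15 L/s × 0.45 s × 1000 mL/L = 517.5 mL.
R = (PIP − Pplat)/V̇ = (28.5 − 16.0) / 1.15 = 12.5/1.15 = 10.87 cmH2O·s/L.
C = Vt/(Pplat − PEEP) = 517.5 / (16.0 − 8) = 517.5/8.0 = 64.688 mL/cmH2O.
τ = R × C = 10.87 × 0.06469 L/cmH2O = 0.7032 s.
Fraction remaining at end-expiration = e^(−Te/τ) = e^(−1.46/0.7032) = 0.1254 → 12.54%.

12.5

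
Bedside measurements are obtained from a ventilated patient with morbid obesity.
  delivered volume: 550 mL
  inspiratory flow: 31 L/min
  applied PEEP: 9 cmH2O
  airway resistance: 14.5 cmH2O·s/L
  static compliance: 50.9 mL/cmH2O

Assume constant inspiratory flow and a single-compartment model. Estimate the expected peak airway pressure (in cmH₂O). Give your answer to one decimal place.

27.3

Flow: 31 L/min ÷ 60 = 0.5167 L/s.
Equation of motion (constant flow): PIP = Vt/C + R·V̇ + PEEP.
PIP = 550/50.9 + 14.5×0.5167 + 9 = 10.806 + 7.492 + 9 = 27.298 cmH2O.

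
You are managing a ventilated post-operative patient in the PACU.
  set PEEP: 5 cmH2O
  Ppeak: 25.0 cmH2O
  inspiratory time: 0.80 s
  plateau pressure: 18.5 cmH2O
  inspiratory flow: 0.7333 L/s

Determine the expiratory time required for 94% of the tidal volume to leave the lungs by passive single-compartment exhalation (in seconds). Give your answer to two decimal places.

1.08

Vt = flow × Ti = 0.7333 L/s × 0.80 s × 1000 mL/L = 586.64 mL.
R = (PIP − Pplat)/V̇ = (25.0 − 18.5) / 0.7333 = 6.5/0.7333 = 8.864 cmH2O·s/L.
C = Vt/(Pplat − PEEP) = 586.64 / (18.5 − 5) = 586.64/13.5 = 43.455 mL/cmH2O.
τ = R × C = 8.864 × 0.04346 L/cmH2O = 0.3852 s.
t = −τ·ln(1 − 0.94) = −0.3852·ln(0.06) = 1.084 s.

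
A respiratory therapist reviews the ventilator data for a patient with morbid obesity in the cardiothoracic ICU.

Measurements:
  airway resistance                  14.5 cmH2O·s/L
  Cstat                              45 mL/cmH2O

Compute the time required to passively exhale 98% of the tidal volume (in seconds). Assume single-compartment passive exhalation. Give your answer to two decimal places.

τ = R × C = 14.5 × 45 mL/cmH2O = 14.5 × 0.045 L/cmH2O = 0.6525 s.
Exhaled fraction f = 1 − e^(−t/τ) → t = −τ·ln(1 − f) = −0.6525·ln(0.02) = 2.553 s.

2.55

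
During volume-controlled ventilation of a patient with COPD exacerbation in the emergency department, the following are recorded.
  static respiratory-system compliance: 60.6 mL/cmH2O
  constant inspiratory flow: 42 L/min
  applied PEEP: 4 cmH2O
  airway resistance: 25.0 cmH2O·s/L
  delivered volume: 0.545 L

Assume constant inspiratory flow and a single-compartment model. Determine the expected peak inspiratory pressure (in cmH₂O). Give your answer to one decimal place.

Flow: 42 L/min ÷ 60 = 0.7 L/s.
Equation of motion (constant flow): PIP = Vt/C + R·V̇ + PEEP.
PIP = 545/60.6 + 25.0×0.7 + 4 = 8.993 + 17.5 + 4 = 30.493 cmH2O.

30.5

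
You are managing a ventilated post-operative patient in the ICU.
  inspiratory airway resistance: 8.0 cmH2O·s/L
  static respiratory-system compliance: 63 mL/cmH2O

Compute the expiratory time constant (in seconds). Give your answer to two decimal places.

τ = R × C = 8.0 × 63 mL/cmH2O = 8.0 × 0.063 L/cmH2O = 0.504 s.

0.50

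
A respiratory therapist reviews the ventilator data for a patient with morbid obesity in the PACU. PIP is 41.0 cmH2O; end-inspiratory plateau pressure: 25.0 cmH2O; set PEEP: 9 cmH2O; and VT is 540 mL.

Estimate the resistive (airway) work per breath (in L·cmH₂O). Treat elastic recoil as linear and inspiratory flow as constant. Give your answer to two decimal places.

8.64

With constant inspiratory flow the resistive pressure is constant at PIP − Pplat = 41.0 − 25.0 = 16.0 cmH2O, so resistive work = 16.0 × 0.540 = 8.64 L·cmH2O.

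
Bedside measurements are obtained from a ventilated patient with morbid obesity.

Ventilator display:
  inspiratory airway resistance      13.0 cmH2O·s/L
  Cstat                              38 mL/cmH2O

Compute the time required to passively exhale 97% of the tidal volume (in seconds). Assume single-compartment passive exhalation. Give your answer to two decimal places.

1.73

τ = R × C = 13.0 × 38 mL/cmH2O = 13.0 × 0.038 L/cmH2O = 0.494 s.
Exhaled fraction f = 1 − e^(−t/τ) → t = −τ·ln(1 − f) = −0.494·ln(0.03) = 1.732 s.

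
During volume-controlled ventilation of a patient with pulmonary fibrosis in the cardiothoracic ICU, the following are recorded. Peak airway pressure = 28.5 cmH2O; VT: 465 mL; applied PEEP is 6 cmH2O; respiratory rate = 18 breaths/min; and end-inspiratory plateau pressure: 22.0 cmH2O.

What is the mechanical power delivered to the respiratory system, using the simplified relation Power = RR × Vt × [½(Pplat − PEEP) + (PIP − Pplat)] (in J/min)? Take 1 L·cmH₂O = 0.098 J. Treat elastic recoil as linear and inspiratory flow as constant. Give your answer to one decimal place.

Per-breath work = Vt × [½(Pplat−PEEP) + (PIP−Pplat)] = 0.465 × [0.5×16.0 + 6.5] = 0.465 × 14.5 = 6.743 L·cmH2O.
Power = 18 × 6.743 = 121.37 L·cmH2O/min.
× 0.098 J/(L·cmH2O) → 11.894 J/min.

11.9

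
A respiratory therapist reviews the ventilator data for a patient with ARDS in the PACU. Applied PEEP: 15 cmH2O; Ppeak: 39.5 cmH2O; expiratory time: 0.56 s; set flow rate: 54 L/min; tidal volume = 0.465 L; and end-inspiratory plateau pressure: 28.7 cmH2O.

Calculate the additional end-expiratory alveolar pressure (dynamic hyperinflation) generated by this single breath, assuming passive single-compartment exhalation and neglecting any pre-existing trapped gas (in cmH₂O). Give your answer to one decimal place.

Flow: 54 L/min ÷ 60 = 0.9 L/s.
R = (PIP − Pplat)/V̇ = (39.5 − 28.7) / 0.9 = 10.8/0.9 = 12.0 cmH2O·s/L.
C = Vt/(Pplat − PEEP) = 465.0 / (28.7 − 15) = 465.0/13.7 = 33.942 mL/cmH2O.
τ = R × C = 12.0 × 0.03394 L/cmH2O = 0.4073 s.
Fraction remaining = e^(−Te/τ) = e^(−0.56/0.4073) = 0.2529; trapped volume = 465.0 × 0.2529 = 117.6 mL.
Additional alveolar pressure from trapping ≈ V_trapped / C = 117.6 / 33.942 = 3.465 cmH2O.

3.5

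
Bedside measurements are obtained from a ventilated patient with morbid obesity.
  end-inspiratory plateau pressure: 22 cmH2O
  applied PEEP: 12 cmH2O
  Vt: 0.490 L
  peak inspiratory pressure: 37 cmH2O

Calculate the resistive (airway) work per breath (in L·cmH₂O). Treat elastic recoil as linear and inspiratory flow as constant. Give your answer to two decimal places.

7.35

With constant inspiratory flow the resistive pressure is constant at PIP − Pplat = 37 − 22 = 15.0 cmH2O, so resistive work = 15.0 × 0.490 = 7.35 L·cmH2O.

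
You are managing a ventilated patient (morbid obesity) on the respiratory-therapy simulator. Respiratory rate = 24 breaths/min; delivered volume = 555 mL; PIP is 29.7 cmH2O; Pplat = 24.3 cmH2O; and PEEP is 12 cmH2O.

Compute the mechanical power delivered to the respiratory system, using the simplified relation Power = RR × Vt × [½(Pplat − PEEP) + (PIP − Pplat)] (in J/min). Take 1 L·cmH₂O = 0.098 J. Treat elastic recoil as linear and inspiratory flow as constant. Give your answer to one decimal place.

15.1

Per-breath work = Vt × [½(Pplat−PEEP) + (PIP−Pplat)] = 0.555 × [0.5×12.3 + 5.4] = 0.555 × 11.55 = 6.41 L·cmH2O.
Power = 24 × 6.41 = 153.84 L·cmH2O/min.
× 0.098 J/(L·cmH2O) → 15.076 J/min.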